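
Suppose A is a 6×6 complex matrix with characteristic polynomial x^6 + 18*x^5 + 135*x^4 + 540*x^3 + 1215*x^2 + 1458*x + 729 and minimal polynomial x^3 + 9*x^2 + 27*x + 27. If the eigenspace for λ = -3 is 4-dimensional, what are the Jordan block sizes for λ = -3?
Block sizes for λ = -3: [3, 1, 1, 1]

Step 1 — from the characteristic polynomial, algebraic multiplicity of λ = -3 is 6. From dim ker(A − (-3)·I) = 4, there are exactly 4 Jordan blocks for λ = -3.
Step 2 — from the minimal polynomial, the factor (x + 3)^3 tells us the largest block for λ = -3 has size 3.
Step 3 — with total size 6, 4 blocks, and largest block 3, the block sizes (in nonincreasing order) are [3, 1, 1, 1].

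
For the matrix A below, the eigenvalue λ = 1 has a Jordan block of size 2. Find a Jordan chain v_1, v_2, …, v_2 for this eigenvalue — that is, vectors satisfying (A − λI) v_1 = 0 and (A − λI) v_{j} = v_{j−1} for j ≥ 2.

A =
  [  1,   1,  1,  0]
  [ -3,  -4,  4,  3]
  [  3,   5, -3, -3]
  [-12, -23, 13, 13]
A Jordan chain for λ = 1 of length 2:
v_1 = (-1, -4, 4, -13)ᵀ
v_2 = (3, -1, 0, 0)ᵀ

Let N = A − (1)·I. We want v_2 with N^2 v_2 = 0 but N^1 v_2 ≠ 0; then v_{j-1} := N · v_j for j = 2, …, 2.

Pick v_2 = (3, -1, 0, 0)ᵀ.
Then v_1 = N · v_2 = (-1, -4, 4, -13)ᵀ.

Sanity check: (A − (1)·I) v_1 = (0, 0, 0, 0)ᵀ = 0. ✓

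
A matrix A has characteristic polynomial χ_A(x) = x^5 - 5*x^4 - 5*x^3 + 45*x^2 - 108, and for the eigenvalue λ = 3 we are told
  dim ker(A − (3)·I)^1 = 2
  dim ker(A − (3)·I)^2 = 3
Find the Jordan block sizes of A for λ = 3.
Block sizes for λ = 3: [2, 1]

From the dimensions of kernels of powers, the number of Jordan blocks of size at least j is d_j − d_{j−1} where d_j = dim ker(N^j) (with d_0 = 0). Computing the differences gives [2, 1].
The number of blocks of size exactly k is (#blocks of size ≥ k) − (#blocks of size ≥ k + 1), so the partition is: 1 block(s) of size 1, 1 block(s) of size 2.
In nonincreasing order the block sizes are [2, 1].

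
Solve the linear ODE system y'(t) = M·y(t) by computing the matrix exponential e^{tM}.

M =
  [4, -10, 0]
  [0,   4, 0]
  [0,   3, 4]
e^{tM} =
  [exp(4*t), -10*t*exp(4*t), 0]
  [0, exp(4*t), 0]
  [0, 3*t*exp(4*t), exp(4*t)]

Strategy: write M = P · J · P⁻¹ where J is a Jordan canonical form, so e^{tM} = P · e^{tJ} · P⁻¹, and e^{tJ} can be computed block-by-block.

M has Jordan form
J =
  [4, 1, 0]
  [0, 4, 0]
  [0, 0, 4]
(up to reordering of blocks).

Per-block formulas:
  For a 1×1 block at λ = 4: exp(t · [4]) = [e^(4t)].
  For a 2×2 Jordan block J_2(4): exp(t · J_2(4)) = e^(4t)·(I + t·N), where N is the 2×2 nilpotent shift.

After assembling e^{tJ} and conjugating by P, we get:

e^{tM} =
  [exp(4*t), -10*t*exp(4*t), 0]
  [0, exp(4*t), 0]
  [0, 3*t*exp(4*t), exp(4*t)]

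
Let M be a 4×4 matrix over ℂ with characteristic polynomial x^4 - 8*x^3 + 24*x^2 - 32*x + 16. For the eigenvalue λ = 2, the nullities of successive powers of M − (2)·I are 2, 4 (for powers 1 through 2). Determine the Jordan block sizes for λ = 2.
Block sizes for λ = 2: [2, 2]

From the dimensions of kernels of powers, the number of Jordan blocks of size at least j is d_j − d_{j−1} where d_j = dim ker(N^j) (with d_0 = 0). Computing the differences gives [2, 2].
The number of blocks of size exactly k is (#blocks of size ≥ k) − (#blocks of size ≥ k + 1), so the partition is: 2 block(s) of size 2.
In nonincreasing order the block sizes are [2, 2].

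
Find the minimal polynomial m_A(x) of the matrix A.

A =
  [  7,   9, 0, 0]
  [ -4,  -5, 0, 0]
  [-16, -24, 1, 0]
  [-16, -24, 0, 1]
x^2 - 2*x + 1

The characteristic polynomial is χ_A(x) = (x - 1)^4, so the eigenvalues are known. The minimal polynomial is
  m_A(x) = Π_λ (x − λ)^{k_λ}
where k_λ is the size of the *largest* Jordan block for λ (equivalently, the smallest k with (A − λI)^k v = 0 for every generalised eigenvector v of λ).

  λ = 1: largest Jordan block has size 2, contributing (x − 1)^2

So m_A(x) = (x - 1)^2 = x^2 - 2*x + 1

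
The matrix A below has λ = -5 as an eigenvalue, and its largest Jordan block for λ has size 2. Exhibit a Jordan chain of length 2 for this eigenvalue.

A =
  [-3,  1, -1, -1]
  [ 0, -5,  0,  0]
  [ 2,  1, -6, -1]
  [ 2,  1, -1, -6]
A Jordan chain for λ = -5 of length 2:
v_1 = (2, 0, 2, 2)ᵀ
v_2 = (1, 0, 0, 0)ᵀ

Let N = A − (-5)·I. We want v_2 with N^2 v_2 = 0 but N^1 v_2 ≠ 0; then v_{j-1} := N · v_j for j = 2, …, 2.

Pick v_2 = (1, 0, 0, 0)ᵀ.
Then v_1 = N · v_2 = (2, 0, 2, 2)ᵀ.

Sanity check: (A − (-5)·I) v_1 = (0, 0, 0, 0)ᵀ = 0. ✓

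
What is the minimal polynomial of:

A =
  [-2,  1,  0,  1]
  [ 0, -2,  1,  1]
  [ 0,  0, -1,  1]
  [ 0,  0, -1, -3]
x^2 + 4*x + 4

The characteristic polynomial is χ_A(x) = (x + 2)^4, so the eigenvalues are known. The minimal polynomial is
  m_A(x) = Π_λ (x − λ)^{k_λ}
where k_λ is the size of the *largest* Jordan block for λ (equivalently, the smallest k with (A − λI)^k v = 0 for every generalised eigenvector v of λ).

  λ = -2: largest Jordan block has size 2, contributing (x + 2)^2

So m_A(x) = (x + 2)^2 = x^2 + 4*x + 4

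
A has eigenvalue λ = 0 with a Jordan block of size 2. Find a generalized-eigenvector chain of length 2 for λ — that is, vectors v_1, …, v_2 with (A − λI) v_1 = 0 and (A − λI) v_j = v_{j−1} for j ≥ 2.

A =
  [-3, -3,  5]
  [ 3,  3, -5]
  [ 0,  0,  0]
A Jordan chain for λ = 0 of length 2:
v_1 = (-3, 3, 0)ᵀ
v_2 = (1, 0, 0)ᵀ

Let N = A − (0)·I. We want v_2 with N^2 v_2 = 0 but N^1 v_2 ≠ 0; then v_{j-1} := N · v_j for j = 2, …, 2.

Pick v_2 = (1, 0, 0)ᵀ.
Then v_1 = N · v_2 = (-3, 3, 0)ᵀ.

Sanity check: (A − (0)·I) v_1 = (0, 0, 0)ᵀ = 0. ✓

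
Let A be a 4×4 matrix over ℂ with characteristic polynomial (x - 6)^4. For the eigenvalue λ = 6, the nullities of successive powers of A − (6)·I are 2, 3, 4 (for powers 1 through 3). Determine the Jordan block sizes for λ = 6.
Block sizes for λ = 6: [3, 1]

From the dimensions of kernels of powers, the number of Jordan blocks of size at least j is d_j − d_{j−1} where d_j = dim ker(N^j) (with d_0 = 0). Computing the differences gives [2, 1, 1].
The number of blocks of size exactly k is (#blocks of size ≥ k) − (#blocks of size ≥ k + 1), so the partition is: 1 block(s) of size 1, 1 block(s) of size 3.
In nonincreasing order the block sizes are [3, 1].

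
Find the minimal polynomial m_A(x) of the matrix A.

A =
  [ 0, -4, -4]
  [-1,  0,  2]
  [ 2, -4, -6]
x^2 + 4*x + 4

The characteristic polynomial is χ_A(x) = (x + 2)^3, so the eigenvalues are known. The minimal polynomial is
  m_A(x) = Π_λ (x − λ)^{k_λ}
where k_λ is the size of the *largest* Jordan block for λ (equivalently, the smallest k with (A − λI)^k v = 0 for every generalised eigenvector v of λ).

  λ = -2: largest Jordan block has size 2, contributing (x + 2)^2

So m_A(x) = (x + 2)^2 = x^2 + 4*x + 4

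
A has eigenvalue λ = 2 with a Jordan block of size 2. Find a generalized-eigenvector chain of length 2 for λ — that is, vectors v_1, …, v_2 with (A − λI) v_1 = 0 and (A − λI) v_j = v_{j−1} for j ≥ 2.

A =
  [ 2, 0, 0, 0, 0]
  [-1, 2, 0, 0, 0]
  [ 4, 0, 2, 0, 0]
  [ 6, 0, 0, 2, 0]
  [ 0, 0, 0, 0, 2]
A Jordan chain for λ = 2 of length 2:
v_1 = (0, -1, 4, 6, 0)ᵀ
v_2 = (1, 0, 0, 0, 0)ᵀ

Let N = A − (2)·I. We want v_2 with N^2 v_2 = 0 but N^1 v_2 ≠ 0; then v_{j-1} := N · v_j for j = 2, …, 2.

Pick v_2 = (1, 0, 0, 0, 0)ᵀ.
Then v_1 = N · v_2 = (0, -1, 4, 6, 0)ᵀ.

Sanity check: (A − (2)·I) v_1 = (0, 0, 0, 0, 0)ᵀ = 0. ✓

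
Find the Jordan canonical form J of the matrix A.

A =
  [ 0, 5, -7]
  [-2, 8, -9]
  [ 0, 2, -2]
J_3(2)

The characteristic polynomial is
  det(x·I − A) = x^3 - 6*x^2 + 12*x - 8 = (x - 2)^3

Eigenvalues and multiplicities (the geometric multiplicity of λ is n − rank(A − λI), which equals the number of Jordan blocks for λ):
  λ = 2: algebraic multiplicity = 3, geometric multiplicity = 1

Determining the block sizes for each eigenvalue:
  λ = 2: one block (gm = 1), so the single block has size am = 3 → block sizes [3]

Assembling the blocks gives a Jordan form
J =
  [2, 1, 0]
  [0, 2, 1]
  [0, 0, 2]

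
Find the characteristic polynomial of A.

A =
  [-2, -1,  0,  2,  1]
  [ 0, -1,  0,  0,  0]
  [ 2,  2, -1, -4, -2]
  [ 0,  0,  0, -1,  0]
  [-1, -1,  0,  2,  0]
x^5 + 5*x^4 + 10*x^3 + 10*x^2 + 5*x + 1

Expanding det(x·I − A) (e.g. by cofactor expansion or by noting that A is similar to its Jordan form J, which has the same characteristic polynomial as A) gives
  χ_A(x) = x^5 + 5*x^4 + 10*x^3 + 10*x^2 + 5*x + 1
which factors as (x + 1)^5. The eigenvalues (with algebraic multiplicities) are λ = -1 with multiplicity 5.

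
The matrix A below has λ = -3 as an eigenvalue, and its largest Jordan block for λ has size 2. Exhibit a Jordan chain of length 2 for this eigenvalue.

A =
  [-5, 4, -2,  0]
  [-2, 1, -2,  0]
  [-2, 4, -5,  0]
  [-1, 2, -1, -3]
A Jordan chain for λ = -3 of length 2:
v_1 = (-2, -2, -2, -1)ᵀ
v_2 = (1, 0, 0, 0)ᵀ

Let N = A − (-3)·I. We want v_2 with N^2 v_2 = 0 but N^1 v_2 ≠ 0; then v_{j-1} := N · v_j for j = 2, …, 2.

Pick v_2 = (1, 0, 0, 0)ᵀ.
Then v_1 = N · v_2 = (-2, -2, -2, -1)ᵀ.

Sanity check: (A − (-3)·I) v_1 = (0, 0, 0, 0)ᵀ = 0. ✓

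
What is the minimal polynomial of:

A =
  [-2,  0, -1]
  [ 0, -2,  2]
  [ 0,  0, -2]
x^2 + 4*x + 4

The characteristic polynomial is χ_A(x) = (x + 2)^3, so the eigenvalues are known. The minimal polynomial is
  m_A(x) = Π_λ (x − λ)^{k_λ}
where k_λ is the size of the *largest* Jordan block for λ (equivalently, the smallest k with (A − λI)^k v = 0 for every generalised eigenvector v of λ).

  λ = -2: largest Jordan block has size 2, contributing (x + 2)^2

So m_A(x) = (x + 2)^2 = x^2 + 4*x + 4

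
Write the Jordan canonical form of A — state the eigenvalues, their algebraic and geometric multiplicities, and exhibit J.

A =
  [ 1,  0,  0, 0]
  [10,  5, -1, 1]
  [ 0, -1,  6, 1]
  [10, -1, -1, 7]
J_1(1) ⊕ J_3(6)

The characteristic polynomial is
  det(x·I − A) = x^4 - 19*x^3 + 126*x^2 - 324*x + 216 = (x - 6)^3*(x - 1)

Eigenvalues and multiplicities (the geometric multiplicity of λ is n − rank(A − λI), which equals the number of Jordan blocks for λ):
  λ = 1: algebraic multiplicity = 1, geometric multiplicity = 1
  λ = 6: algebraic multiplicity = 3, geometric multiplicity = 1

Determining the block sizes for each eigenvalue:
  λ = 1: one block (gm = 1), so the single block has size am = 1 → block sizes [1]
  λ = 6: one block (gm = 1), so the single block has size am = 3 → block sizes [3]

Assembling the blocks gives a Jordan form
J =
  [1, 0, 0, 0]
  [0, 6, 1, 0]
  [0, 0, 6, 1]
  [0, 0, 0, 6]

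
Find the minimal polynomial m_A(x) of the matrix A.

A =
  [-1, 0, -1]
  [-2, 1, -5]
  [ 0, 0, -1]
x^3 + x^2 - x - 1

The characteristic polynomial is χ_A(x) = (x - 1)*(x + 1)^2, so the eigenvalues are known. The minimal polynomial is
  m_A(x) = Π_λ (x − λ)^{k_λ}
where k_λ is the size of the *largest* Jordan block for λ (equivalently, the smallest k with (A − λI)^k v = 0 for every generalised eigenvector v of λ).

  λ = -1: largest Jordan block has size 2, contributing (x + 1)^2
  λ = 1: largest Jordan block has size 1, contributing (x − 1)

So m_A(x) = (x - 1)*(x + 1)^2 = x^3 + x^2 - x - 1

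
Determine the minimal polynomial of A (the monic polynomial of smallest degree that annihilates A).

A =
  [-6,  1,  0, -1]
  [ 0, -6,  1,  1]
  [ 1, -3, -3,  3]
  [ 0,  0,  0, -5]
x^3 + 15*x^2 + 75*x + 125

The characteristic polynomial is χ_A(x) = (x + 5)^4, so the eigenvalues are known. The minimal polynomial is
  m_A(x) = Π_λ (x − λ)^{k_λ}
where k_λ is the size of the *largest* Jordan block for λ (equivalently, the smallest k with (A − λI)^k v = 0 for every generalised eigenvector v of λ).

  λ = -5: largest Jordan block has size 3, contributing (x + 5)^3

So m_A(x) = (x + 5)^3 = x^3 + 15*x^2 + 75*x + 125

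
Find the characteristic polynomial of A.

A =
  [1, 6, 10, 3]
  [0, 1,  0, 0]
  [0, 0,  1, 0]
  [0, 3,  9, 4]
x^4 - 7*x^3 + 15*x^2 - 13*x + 4

Expanding det(x·I − A) (e.g. by cofactor expansion or by noting that A is similar to its Jordan form J, which has the same characteristic polynomial as A) gives
  χ_A(x) = x^4 - 7*x^3 + 15*x^2 - 13*x + 4
which factors as (x - 4)*(x - 1)^3. The eigenvalues (with algebraic multiplicities) are λ = 1 with multiplicity 3, λ = 4 with multiplicity 1.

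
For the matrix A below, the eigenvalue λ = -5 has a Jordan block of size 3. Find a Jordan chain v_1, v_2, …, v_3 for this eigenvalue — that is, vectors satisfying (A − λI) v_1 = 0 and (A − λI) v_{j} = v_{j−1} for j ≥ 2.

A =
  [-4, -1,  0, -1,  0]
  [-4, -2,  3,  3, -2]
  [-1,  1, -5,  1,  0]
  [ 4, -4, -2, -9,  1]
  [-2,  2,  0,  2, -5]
A Jordan chain for λ = -5 of length 3:
v_1 = (1, -3, -1, 4, -2)ᵀ
v_2 = (1, -4, -1, 4, -2)ᵀ
v_3 = (1, 0, 0, 0, 0)ᵀ

Let N = A − (-5)·I. We want v_3 with N^3 v_3 = 0 but N^2 v_3 ≠ 0; then v_{j-1} := N · v_j for j = 3, …, 2.

Pick v_3 = (1, 0, 0, 0, 0)ᵀ.
Then v_2 = N · v_3 = (1, -4, -1, 4, -2)ᵀ.
Then v_1 = N · v_2 = (1, -3, -1, 4, -2)ᵀ.

Sanity check: (A − (-5)·I) v_1 = (0, 0, 0, 0, 0)ᵀ = 0. ✓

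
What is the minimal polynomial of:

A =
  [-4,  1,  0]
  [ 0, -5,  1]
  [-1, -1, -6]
x^3 + 15*x^2 + 75*x + 125

The characteristic polynomial is χ_A(x) = (x + 5)^3, so the eigenvalues are known. The minimal polynomial is
  m_A(x) = Π_λ (x − λ)^{k_λ}
where k_λ is the size of the *largest* Jordan block for λ (equivalently, the smallest k with (A − λI)^k v = 0 for every generalised eigenvector v of λ).

  λ = -5: largest Jordan block has size 3, contributing (x + 5)^3

So m_A(x) = (x + 5)^3 = x^3 + 15*x^2 + 75*x + 125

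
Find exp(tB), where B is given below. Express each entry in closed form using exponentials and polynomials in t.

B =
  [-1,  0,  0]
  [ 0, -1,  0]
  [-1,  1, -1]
e^{tB} =
  [exp(-t), 0, 0]
  [0, exp(-t), 0]
  [-t*exp(-t), t*exp(-t), exp(-t)]

Strategy: write B = P · J · P⁻¹ where J is a Jordan canonical form, so e^{tB} = P · e^{tJ} · P⁻¹, and e^{tJ} can be computed block-by-block.

B has Jordan form
J =
  [-1,  1,  0]
  [ 0, -1,  0]
  [ 0,  0, -1]
(up to reordering of blocks).

Per-block formulas:
  For a 2×2 Jordan block J_2(-1): exp(t · J_2(-1)) = e^(-1t)·(I + t·N), where N is the 2×2 nilpotent shift.
  For a 1×1 block at λ = -1: exp(t · [-1]) = [e^(-1t)].

After assembling e^{tJ} and conjugating by P, we get:

e^{tB} =
  [exp(-t), 0, 0]
  [0, exp(-t), 0]
  [-t*exp(-t), t*exp(-t), exp(-t)]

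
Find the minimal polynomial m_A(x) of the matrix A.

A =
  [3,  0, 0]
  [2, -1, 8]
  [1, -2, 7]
x^2 - 6*x + 9

The characteristic polynomial is χ_A(x) = (x - 3)^3, so the eigenvalues are known. The minimal polynomial is
  m_A(x) = Π_λ (x − λ)^{k_λ}
where k_λ is the size of the *largest* Jordan block for λ (equivalently, the smallest k with (A − λI)^k v = 0 for every generalised eigenvector v of λ).

  λ = 3: largest Jordan block has size 2, contributing (x − 3)^2

So m_A(x) = (x - 3)^2 = x^2 - 6*x + 9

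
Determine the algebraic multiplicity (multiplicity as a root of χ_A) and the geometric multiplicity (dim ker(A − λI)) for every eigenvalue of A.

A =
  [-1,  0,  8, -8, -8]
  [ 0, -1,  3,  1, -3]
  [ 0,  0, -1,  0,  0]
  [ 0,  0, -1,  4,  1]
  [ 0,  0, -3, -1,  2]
λ = -1: alg = 3, geom = 3; λ = 3: alg = 2, geom = 1

Step 1 — factor the characteristic polynomial to read off the algebraic multiplicities:
  χ_A(x) = (x - 3)^2*(x + 1)^3

Step 2 — compute geometric multiplicities via the rank-nullity identity g(λ) = n − rank(A − λI):
  rank(A − (-1)·I) = 2, so dim ker(A − (-1)·I) = n − 2 = 3
  rank(A − (3)·I) = 4, so dim ker(A − (3)·I) = n − 4 = 1

Summary:
  λ = -1: algebraic multiplicity = 3, geometric multiplicity = 3
  λ = 3: algebraic multiplicity = 2, geometric multiplicity = 1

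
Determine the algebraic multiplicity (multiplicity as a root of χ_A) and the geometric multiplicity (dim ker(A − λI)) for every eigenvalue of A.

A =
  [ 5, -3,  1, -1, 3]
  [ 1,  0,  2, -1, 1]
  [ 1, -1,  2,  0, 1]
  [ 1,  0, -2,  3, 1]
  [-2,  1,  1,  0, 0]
λ = 2: alg = 5, geom = 2

Step 1 — factor the characteristic polynomial to read off the algebraic multiplicities:
  χ_A(x) = (x - 2)^5

Step 2 — compute geometric multiplicities via the rank-nullity identity g(λ) = n − rank(A − λI):
  rank(A − (2)·I) = 3, so dim ker(A − (2)·I) = n − 3 = 2

Summary:
  λ = 2: algebraic multiplicity = 5, geometric multiplicity = 2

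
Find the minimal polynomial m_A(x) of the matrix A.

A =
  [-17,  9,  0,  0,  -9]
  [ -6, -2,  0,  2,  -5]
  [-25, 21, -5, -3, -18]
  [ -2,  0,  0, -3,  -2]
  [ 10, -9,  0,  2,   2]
x^2 + 10*x + 25

The characteristic polynomial is χ_A(x) = (x + 5)^5, so the eigenvalues are known. The minimal polynomial is
  m_A(x) = Π_λ (x − λ)^{k_λ}
where k_λ is the size of the *largest* Jordan block for λ (equivalently, the smallest k with (A − λI)^k v = 0 for every generalised eigenvector v of λ).

  λ = -5: largest Jordan block has size 2, contributing (x + 5)^2

So m_A(x) = (x + 5)^2 = x^2 + 10*x + 25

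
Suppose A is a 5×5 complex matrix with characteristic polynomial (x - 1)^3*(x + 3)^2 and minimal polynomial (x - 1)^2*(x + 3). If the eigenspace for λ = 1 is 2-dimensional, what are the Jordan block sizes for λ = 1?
Block sizes for λ = 1: [2, 1]

Step 1 — from the characteristic polynomial, algebraic multiplicity of λ = 1 is 3. From dim ker(A − (1)·I) = 2, there are exactly 2 Jordan blocks for λ = 1.
Step 2 — from the minimal polynomial, the factor (x − 1)^2 tells us the largest block for λ = 1 has size 2.
Step 3 — with total size 3, 2 blocks, and largest block 2, the block sizes (in nonincreasing order) are [2, 1].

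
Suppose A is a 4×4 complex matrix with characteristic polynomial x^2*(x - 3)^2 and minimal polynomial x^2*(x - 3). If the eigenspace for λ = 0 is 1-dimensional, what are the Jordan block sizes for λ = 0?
Block sizes for λ = 0: [2]

Step 1 — from the characteristic polynomial, algebraic multiplicity of λ = 0 is 2. From dim ker(A − (0)·I) = 1, there are exactly 1 Jordan blocks for λ = 0.
Step 2 — from the minimal polynomial, the factor (x − 0)^2 tells us the largest block for λ = 0 has size 2.
Step 3 — with total size 2, 1 blocks, and largest block 2, the block sizes (in nonincreasing order) are [2].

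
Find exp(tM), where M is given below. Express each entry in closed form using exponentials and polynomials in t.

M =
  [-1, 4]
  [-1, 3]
e^{tM} =
  [-2*t*exp(t) + exp(t), 4*t*exp(t)]
  [-t*exp(t), 2*t*exp(t) + exp(t)]

Strategy: write M = P · J · P⁻¹ where J is a Jordan canonical form, so e^{tM} = P · e^{tJ} · P⁻¹, and e^{tJ} can be computed block-by-block.

M has Jordan form
J =
  [1, 1]
  [0, 1]
(up to reordering of blocks).

Per-block formulas:
  For a 2×2 Jordan block J_2(1): exp(t · J_2(1)) = e^(1t)·(I + t·N), where N is the 2×2 nilpotent shift.

After assembling e^{tJ} and conjugating by P, we get:

e^{tM} =
  [-2*t*exp(t) + exp(t), 4*t*exp(t)]
  [-t*exp(t), 2*t*exp(t) + exp(t)]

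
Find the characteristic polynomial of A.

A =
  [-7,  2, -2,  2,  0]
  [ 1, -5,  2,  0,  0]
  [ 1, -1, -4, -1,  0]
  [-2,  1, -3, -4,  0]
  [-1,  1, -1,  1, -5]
x^5 + 25*x^4 + 250*x^3 + 1250*x^2 + 3125*x + 3125

Expanding det(x·I − A) (e.g. by cofactor expansion or by noting that A is similar to its Jordan form J, which has the same characteristic polynomial as A) gives
  χ_A(x) = x^5 + 25*x^4 + 250*x^3 + 1250*x^2 + 3125*x + 3125
which factors as (x + 5)^5. The eigenvalues (with algebraic multiplicities) are λ = -5 with multiplicity 5.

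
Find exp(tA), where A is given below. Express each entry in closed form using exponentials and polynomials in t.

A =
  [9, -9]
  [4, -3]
e^{tA} =
  [6*t*exp(3*t) + exp(3*t), -9*t*exp(3*t)]
  [4*t*exp(3*t), -6*t*exp(3*t) + exp(3*t)]

Strategy: write A = P · J · P⁻¹ where J is a Jordan canonical form, so e^{tA} = P · e^{tJ} · P⁻¹, and e^{tJ} can be computed block-by-block.

A has Jordan form
J =
  [3, 1]
  [0, 3]
(up to reordering of blocks).

Per-block formulas:
  For a 2×2 Jordan block J_2(3): exp(t · J_2(3)) = e^(3t)·(I + t·N), where N is the 2×2 nilpotent shift.

After assembling e^{tJ} and conjugating by P, we get:

e^{tA} =
  [6*t*exp(3*t) + exp(3*t), -9*t*exp(3*t)]
  [4*t*exp(3*t), -6*t*exp(3*t) + exp(3*t)]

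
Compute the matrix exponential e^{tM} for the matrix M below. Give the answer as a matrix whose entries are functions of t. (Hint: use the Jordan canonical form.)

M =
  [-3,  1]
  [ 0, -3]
e^{tM} =
  [exp(-3*t), t*exp(-3*t)]
  [0, exp(-3*t)]

Strategy: write M = P · J · P⁻¹ where J is a Jordan canonical form, so e^{tM} = P · e^{tJ} · P⁻¹, and e^{tJ} can be computed block-by-block.

M has Jordan form
J =
  [-3,  1]
  [ 0, -3]
(up to reordering of blocks).

Per-block formulas:
  For a 2×2 Jordan block J_2(-3): exp(t · J_2(-3)) = e^(-3t)·(I + t·N), where N is the 2×2 nilpotent shift.

After assembling e^{tJ} and conjugating by P, we get:

e^{tM} =
  [exp(-3*t), t*exp(-3*t)]
  [0, exp(-3*t)]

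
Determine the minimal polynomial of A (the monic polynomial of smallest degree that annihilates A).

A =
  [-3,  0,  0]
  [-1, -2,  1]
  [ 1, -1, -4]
x^2 + 6*x + 9

The characteristic polynomial is χ_A(x) = (x + 3)^3, so the eigenvalues are known. The minimal polynomial is
  m_A(x) = Π_λ (x − λ)^{k_λ}
where k_λ is the size of the *largest* Jordan block for λ (equivalently, the smallest k with (A − λI)^k v = 0 for every generalised eigenvector v of λ).

  λ = -3: largest Jordan block has size 2, contributing (x + 3)^2

So m_A(x) = (x + 3)^2 = x^2 + 6*x + 9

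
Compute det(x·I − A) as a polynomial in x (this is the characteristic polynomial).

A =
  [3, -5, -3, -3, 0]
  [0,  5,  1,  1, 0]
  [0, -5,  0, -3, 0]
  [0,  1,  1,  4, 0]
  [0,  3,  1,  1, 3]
x^5 - 15*x^4 + 90*x^3 - 270*x^2 + 405*x - 243

Expanding det(x·I − A) (e.g. by cofactor expansion or by noting that A is similar to its Jordan form J, which has the same characteristic polynomial as A) gives
  χ_A(x) = x^5 - 15*x^4 + 90*x^3 - 270*x^2 + 405*x - 243
which factors as (x - 3)^5. The eigenvalues (with algebraic multiplicities) are λ = 3 with multiplicity 5.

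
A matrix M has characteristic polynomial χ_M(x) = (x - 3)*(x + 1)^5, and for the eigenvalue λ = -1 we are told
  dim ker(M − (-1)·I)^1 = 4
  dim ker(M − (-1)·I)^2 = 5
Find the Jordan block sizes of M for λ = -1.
Block sizes for λ = -1: [2, 1, 1, 1]

From the dimensions of kernels of powers, the number of Jordan blocks of size at least j is d_j − d_{j−1} where d_j = dim ker(N^j) (with d_0 = 0). Computing the differences gives [4, 1].
The number of blocks of size exactly k is (#blocks of size ≥ k) − (#blocks of size ≥ k + 1), so the partition is: 3 block(s) of size 1, 1 block(s) of size 2.
In nonincreasing order the block sizes are [2, 1, 1, 1].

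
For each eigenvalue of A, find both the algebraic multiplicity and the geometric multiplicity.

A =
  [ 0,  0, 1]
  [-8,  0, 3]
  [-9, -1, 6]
λ = 2: alg = 3, geom = 1

Step 1 — factor the characteristic polynomial to read off the algebraic multiplicities:
  χ_A(x) = (x - 2)^3

Step 2 — compute geometric multiplicities via the rank-nullity identity g(λ) = n − rank(A − λI):
  rank(A − (2)·I) = 2, so dim ker(A − (2)·I) = n − 2 = 1

Summary:
  λ = 2: algebraic multiplicity = 3, geometric multiplicity = 1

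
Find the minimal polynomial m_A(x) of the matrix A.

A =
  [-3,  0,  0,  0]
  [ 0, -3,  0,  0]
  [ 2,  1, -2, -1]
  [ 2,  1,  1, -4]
x^2 + 6*x + 9

The characteristic polynomial is χ_A(x) = (x + 3)^4, so the eigenvalues are known. The minimal polynomial is
  m_A(x) = Π_λ (x − λ)^{k_λ}
where k_λ is the size of the *largest* Jordan block for λ (equivalently, the smallest k with (A − λI)^k v = 0 for every generalised eigenvector v of λ).

  λ = -3: largest Jordan block has size 2, contributing (x + 3)^2

So m_A(x) = (x + 3)^2 = x^2 + 6*x + 9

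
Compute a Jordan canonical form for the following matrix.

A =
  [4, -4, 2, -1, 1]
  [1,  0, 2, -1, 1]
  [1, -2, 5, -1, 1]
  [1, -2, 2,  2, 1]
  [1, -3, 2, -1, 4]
J_3(3) ⊕ J_1(3) ⊕ J_1(3)

The characteristic polynomial is
  det(x·I − A) = x^5 - 15*x^4 + 90*x^3 - 270*x^2 + 405*x - 243 = (x - 3)^5

Eigenvalues and multiplicities (the geometric multiplicity of λ is n − rank(A − λI), which equals the number of Jordan blocks for λ):
  λ = 3: algebraic multiplicity = 5, geometric multiplicity = 3

Determining the block sizes for each eigenvalue:
  λ = 3: with am = 5 and gm = 3, the partition is not yet determined (e.g. several partitions of 5 into 3 parts exist). Let N = A − (3)·I. Computing rank(N^1) = 2, rank(N^2) = 1, rank(N^3) = 0; the number of blocks of size ≥ j is rank(N^{j−1}) − rank(N^j), giving [3, 1, 1]. So we have 1 block(s) of size 3, 2 block(s) of size 1 → block sizes [3, 1, 1]

Assembling the blocks gives a Jordan form
J =
  [3, 1, 0, 0, 0]
  [0, 3, 1, 0, 0]
  [0, 0, 3, 0, 0]
  [0, 0, 0, 3, 0]
  [0, 0, 0, 0, 3]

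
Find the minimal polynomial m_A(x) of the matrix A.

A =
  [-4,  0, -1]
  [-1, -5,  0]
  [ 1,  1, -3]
x^3 + 12*x^2 + 48*x + 64

The characteristic polynomial is χ_A(x) = (x + 4)^3, so the eigenvalues are known. The minimal polynomial is
  m_A(x) = Π_λ (x − λ)^{k_λ}
where k_λ is the size of the *largest* Jordan block for λ (equivalently, the smallest k with (A − λI)^k v = 0 for every generalised eigenvector v of λ).

  λ = -4: largest Jordan block has size 3, contributing (x + 4)^3

So m_A(x) = (x + 4)^3 = x^3 + 12*x^2 + 48*x + 64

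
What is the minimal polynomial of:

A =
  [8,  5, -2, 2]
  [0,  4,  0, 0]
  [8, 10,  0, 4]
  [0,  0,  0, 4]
x^2 - 8*x + 16

The characteristic polynomial is χ_A(x) = (x - 4)^4, so the eigenvalues are known. The minimal polynomial is
  m_A(x) = Π_λ (x − λ)^{k_λ}
where k_λ is the size of the *largest* Jordan block for λ (equivalently, the smallest k with (A − λI)^k v = 0 for every generalised eigenvector v of λ).

  λ = 4: largest Jordan block has size 2, contributing (x − 4)^2

So m_A(x) = (x - 4)^2 = x^2 - 8*x + 16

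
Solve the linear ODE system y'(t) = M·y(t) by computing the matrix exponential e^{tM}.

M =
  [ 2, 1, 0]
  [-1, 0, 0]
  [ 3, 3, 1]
e^{tM} =
  [t*exp(t) + exp(t), t*exp(t), 0]
  [-t*exp(t), -t*exp(t) + exp(t), 0]
  [3*t*exp(t), 3*t*exp(t), exp(t)]

Strategy: write M = P · J · P⁻¹ where J is a Jordan canonical form, so e^{tM} = P · e^{tJ} · P⁻¹, and e^{tJ} can be computed block-by-block.

M has Jordan form
J =
  [1, 1, 0]
  [0, 1, 0]
  [0, 0, 1]
(up to reordering of blocks).

Per-block formulas:
  For a 1×1 block at λ = 1: exp(t · [1]) = [e^(1t)].
  For a 2×2 Jordan block J_2(1): exp(t · J_2(1)) = e^(1t)·(I + t·N), where N is the 2×2 nilpotent shift.

After assembling e^{tJ} and conjugating by P, we get:

e^{tM} =
  [t*exp(t) + exp(t), t*exp(t), 0]
  [-t*exp(t), -t*exp(t) + exp(t), 0]
  [3*t*exp(t), 3*t*exp(t), exp(t)]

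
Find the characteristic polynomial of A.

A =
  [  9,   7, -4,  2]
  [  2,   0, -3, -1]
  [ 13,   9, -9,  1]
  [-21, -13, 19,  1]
x^4 - x^3 - 6*x^2

Expanding det(x·I − A) (e.g. by cofactor expansion or by noting that A is similar to its Jordan form J, which has the same characteristic polynomial as A) gives
  χ_A(x) = x^4 - x^3 - 6*x^2
which factors as x^2*(x - 3)*(x + 2). The eigenvalues (with algebraic multiplicities) are λ = -2 with multiplicity 1, λ = 0 with multiplicity 2, λ = 3 with multiplicity 1.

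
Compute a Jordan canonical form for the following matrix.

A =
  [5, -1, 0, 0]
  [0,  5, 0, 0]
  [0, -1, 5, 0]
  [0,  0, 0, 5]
J_2(5) ⊕ J_1(5) ⊕ J_1(5)

The characteristic polynomial is
  det(x·I − A) = x^4 - 20*x^3 + 150*x^2 - 500*x + 625 = (x - 5)^4

Eigenvalues and multiplicities (the geometric multiplicity of λ is n − rank(A − λI), which equals the number of Jordan blocks for λ):
  λ = 5: algebraic multiplicity = 4, geometric multiplicity = 3

Determining the block sizes for each eigenvalue:
  λ = 5: 3 blocks summing to 4 forces exactly one block of size 2 and the rest size 1 → block sizes [2, 1, 1]

Assembling the blocks gives a Jordan form
J =
  [5, 1, 0, 0]
  [0, 5, 0, 0]
  [0, 0, 5, 0]
  [0, 0, 0, 5]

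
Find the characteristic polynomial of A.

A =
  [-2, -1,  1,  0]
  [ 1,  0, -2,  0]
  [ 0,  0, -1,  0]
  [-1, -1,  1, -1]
x^4 + 4*x^3 + 6*x^2 + 4*x + 1

Expanding det(x·I − A) (e.g. by cofactor expansion or by noting that A is similar to its Jordan form J, which has the same characteristic polynomial as A) gives
  χ_A(x) = x^4 + 4*x^3 + 6*x^2 + 4*x + 1
which factors as (x + 1)^4. The eigenvalues (with algebraic multiplicities) are λ = -1 with multiplicity 4.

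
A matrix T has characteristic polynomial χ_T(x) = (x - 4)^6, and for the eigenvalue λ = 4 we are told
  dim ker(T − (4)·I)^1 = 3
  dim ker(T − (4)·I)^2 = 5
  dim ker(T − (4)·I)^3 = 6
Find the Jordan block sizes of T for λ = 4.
Block sizes for λ = 4: [3, 2, 1]

From the dimensions of kernels of powers, the number of Jordan blocks of size at least j is d_j − d_{j−1} where d_j = dim ker(N^j) (with d_0 = 0). Computing the differences gives [3, 2, 1].
The number of blocks of size exactly k is (#blocks of size ≥ k) − (#blocks of size ≥ k + 1), so the partition is: 1 block(s) of size 1, 1 block(s) of size 2, 1 block(s) of size 3.
In nonincreasing order the block sizes are [3, 2, 1].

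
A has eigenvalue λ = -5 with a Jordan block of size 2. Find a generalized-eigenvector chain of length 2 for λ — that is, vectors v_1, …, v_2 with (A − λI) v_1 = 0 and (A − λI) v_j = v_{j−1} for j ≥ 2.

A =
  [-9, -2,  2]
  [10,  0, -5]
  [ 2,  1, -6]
A Jordan chain for λ = -5 of length 2:
v_1 = (-4, 10, 2)ᵀ
v_2 = (1, 0, 0)ᵀ

Let N = A − (-5)·I. We want v_2 with N^2 v_2 = 0 but N^1 v_2 ≠ 0; then v_{j-1} := N · v_j for j = 2, …, 2.

Pick v_2 = (1, 0, 0)ᵀ.
Then v_1 = N · v_2 = (-4, 10, 2)ᵀ.

Sanity check: (A − (-5)·I) v_1 = (0, 0, 0)ᵀ = 0. ✓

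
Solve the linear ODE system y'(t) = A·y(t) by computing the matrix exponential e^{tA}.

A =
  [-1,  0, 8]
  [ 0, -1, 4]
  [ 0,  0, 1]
e^{tA} =
  [exp(-t), 0, 4*exp(t) - 4*exp(-t)]
  [0, exp(-t), 2*exp(t) - 2*exp(-t)]
  [0, 0, exp(t)]

Strategy: write A = P · J · P⁻¹ where J is a Jordan canonical form, so e^{tA} = P · e^{tJ} · P⁻¹, and e^{tJ} can be computed block-by-block.

A has Jordan form
J =
  [-1,  0, 0]
  [ 0, -1, 0]
  [ 0,  0, 1]
(up to reordering of blocks).

Per-block formulas:
  For a 1×1 block at λ = -1: exp(t · [-1]) = [e^(-1t)].
  For a 1×1 block at λ = 1: exp(t · [1]) = [e^(1t)].

After assembling e^{tJ} and conjugating by P, we get:

e^{tA} =
  [exp(-t), 0, 4*exp(t) - 4*exp(-t)]
  [0, exp(-t), 2*exp(t) - 2*exp(-t)]
  [0, 0, exp(t)]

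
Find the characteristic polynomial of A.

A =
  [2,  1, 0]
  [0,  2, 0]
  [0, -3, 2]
x^3 - 6*x^2 + 12*x - 8

Expanding det(x·I − A) (e.g. by cofactor expansion or by noting that A is similar to its Jordan form J, which has the same characteristic polynomial as A) gives
  χ_A(x) = x^3 - 6*x^2 + 12*x - 8
which factors as (x - 2)^3. The eigenvalues (with algebraic multiplicities) are λ = 2 with multiplicity 3.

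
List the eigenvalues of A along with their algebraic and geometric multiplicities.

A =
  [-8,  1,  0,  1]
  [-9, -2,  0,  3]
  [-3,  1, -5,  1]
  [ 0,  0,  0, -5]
λ = -5: alg = 4, geom = 3

Step 1 — factor the characteristic polynomial to read off the algebraic multiplicities:
  χ_A(x) = (x + 5)^4

Step 2 — compute geometric multiplicities via the rank-nullity identity g(λ) = n − rank(A − λI):
  rank(A − (-5)·I) = 1, so dim ker(A − (-5)·I) = n − 1 = 3

Summary:
  λ = -5: algebraic multiplicity = 4, geometric multiplicity = 3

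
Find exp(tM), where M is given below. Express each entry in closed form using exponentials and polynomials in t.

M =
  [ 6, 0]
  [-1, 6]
e^{tM} =
  [exp(6*t), 0]
  [-t*exp(6*t), exp(6*t)]

Strategy: write M = P · J · P⁻¹ where J is a Jordan canonical form, so e^{tM} = P · e^{tJ} · P⁻¹, and e^{tJ} can be computed block-by-block.

M has Jordan form
J =
  [6, 1]
  [0, 6]
(up to reordering of blocks).

Per-block formulas:
  For a 2×2 Jordan block J_2(6): exp(t · J_2(6)) = e^(6t)·(I + t·N), where N is the 2×2 nilpotent shift.

After assembling e^{tJ} and conjugating by P, we get:

e^{tM} =
  [exp(6*t), 0]
  [-t*exp(6*t), exp(6*t)]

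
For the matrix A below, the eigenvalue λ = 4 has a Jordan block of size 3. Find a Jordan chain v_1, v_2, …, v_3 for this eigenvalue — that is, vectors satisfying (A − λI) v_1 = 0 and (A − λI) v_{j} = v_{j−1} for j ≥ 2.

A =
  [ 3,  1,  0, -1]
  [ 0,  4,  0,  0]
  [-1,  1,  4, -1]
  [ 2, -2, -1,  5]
A Jordan chain for λ = 4 of length 3:
v_1 = (-1, 0, -1, 1)ᵀ
v_2 = (-1, 0, -1, 2)ᵀ
v_3 = (1, 0, 0, 0)ᵀ

Let N = A − (4)·I. We want v_3 with N^3 v_3 = 0 but N^2 v_3 ≠ 0; then v_{j-1} := N · v_j for j = 3, …, 2.

Pick v_3 = (1, 0, 0, 0)ᵀ.
Then v_2 = N · v_3 = (-1, 0, -1, 2)ᵀ.
Then v_1 = N · v_2 = (-1, 0, -1, 1)ᵀ.

Sanity check: (A − (4)·I) v_1 = (0, 0, 0, 0)ᵀ = 0. ✓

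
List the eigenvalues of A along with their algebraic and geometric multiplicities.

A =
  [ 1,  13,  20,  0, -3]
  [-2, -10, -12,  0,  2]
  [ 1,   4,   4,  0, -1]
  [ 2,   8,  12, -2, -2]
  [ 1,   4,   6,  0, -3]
λ = -2: alg = 5, geom = 3

Step 1 — factor the characteristic polynomial to read off the algebraic multiplicities:
  χ_A(x) = (x + 2)^5

Step 2 — compute geometric multiplicities via the rank-nullity identity g(λ) = n − rank(A − λI):
  rank(A − (-2)·I) = 2, so dim ker(A − (-2)·I) = n − 2 = 3

Summary:
  λ = -2: algebraic multiplicity = 5, geometric multiplicity = 3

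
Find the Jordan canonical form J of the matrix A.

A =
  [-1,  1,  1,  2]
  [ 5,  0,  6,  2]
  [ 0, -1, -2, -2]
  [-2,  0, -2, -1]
J_3(-1) ⊕ J_1(-1)

The characteristic polynomial is
  det(x·I − A) = x^4 + 4*x^3 + 6*x^2 + 4*x + 1 = (x + 1)^4

Eigenvalues and multiplicities (the geometric multiplicity of λ is n − rank(A − λI), which equals the number of Jordan blocks for λ):
  λ = -1: algebraic multiplicity = 4, geometric multiplicity = 2

Determining the block sizes for each eigenvalue:
  λ = -1: with am = 4 and gm = 2, the partition is not yet determined (e.g. several partitions of 4 into 2 parts exist). Let N = A − (-1)·I. Computing rank(N^1) = 2, rank(N^2) = 1, rank(N^3) = 0; the number of blocks of size ≥ j is rank(N^{j−1}) − rank(N^j), giving [2, 1, 1]. So we have 1 block(s) of size 3, 1 block(s) of size 1 → block sizes [3, 1]

Assembling the blocks gives a Jordan form
J =
  [-1,  1,  0,  0]
  [ 0, -1,  1,  0]
  [ 0,  0, -1,  0]
  [ 0,  0,  0, -1]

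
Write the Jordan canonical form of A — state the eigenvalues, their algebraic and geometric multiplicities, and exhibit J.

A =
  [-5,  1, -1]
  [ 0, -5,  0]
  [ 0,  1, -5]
J_3(-5)

The characteristic polynomial is
  det(x·I − A) = x^3 + 15*x^2 + 75*x + 125 = (x + 5)^3

Eigenvalues and multiplicities (the geometric multiplicity of λ is n − rank(A − λI), which equals the number of Jordan blocks for λ):
  λ = -5: algebraic multiplicity = 3, geometric multiplicity = 1

Determining the block sizes for each eigenvalue:
  λ = -5: one block (gm = 1), so the single block has size am = 3 → block sizes [3]

Assembling the blocks gives a Jordan form
J =
  [-5,  1,  0]
  [ 0, -5,  1]
  [ 0,  0, -5]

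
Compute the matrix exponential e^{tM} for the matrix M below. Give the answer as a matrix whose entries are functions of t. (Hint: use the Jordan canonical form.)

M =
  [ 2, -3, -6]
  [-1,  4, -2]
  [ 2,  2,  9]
e^{tM} =
  [-3*t*exp(5*t) + exp(5*t), -3*t*exp(5*t), -6*t*exp(5*t)]
  [-t*exp(5*t), -t*exp(5*t) + exp(5*t), -2*t*exp(5*t)]
  [2*t*exp(5*t), 2*t*exp(5*t), 4*t*exp(5*t) + exp(5*t)]

Strategy: write M = P · J · P⁻¹ where J is a Jordan canonical form, so e^{tM} = P · e^{tJ} · P⁻¹, and e^{tJ} can be computed block-by-block.

M has Jordan form
J =
  [5, 1, 0]
  [0, 5, 0]
  [0, 0, 5]
(up to reordering of blocks).

Per-block formulas:
  For a 2×2 Jordan block J_2(5): exp(t · J_2(5)) = e^(5t)·(I + t·N), where N is the 2×2 nilpotent shift.
  For a 1×1 block at λ = 5: exp(t · [5]) = [e^(5t)].

After assembling e^{tJ} and conjugating by P, we get:

e^{tM} =
  [-3*t*exp(5*t) + exp(5*t), -3*t*exp(5*t), -6*t*exp(5*t)]
  [-t*exp(5*t), -t*exp(5*t) + exp(5*t), -2*t*exp(5*t)]
  [2*t*exp(5*t), 2*t*exp(5*t), 4*t*exp(5*t) + exp(5*t)]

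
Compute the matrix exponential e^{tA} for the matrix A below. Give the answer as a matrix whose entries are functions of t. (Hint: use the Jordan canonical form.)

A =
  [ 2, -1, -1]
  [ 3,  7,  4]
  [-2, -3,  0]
e^{tA} =
  [-t*exp(3*t) + exp(3*t), -t*exp(3*t), -t*exp(3*t)]
  [t^2*exp(3*t)/2 + 3*t*exp(3*t), t^2*exp(3*t)/2 + 4*t*exp(3*t) + exp(3*t), t^2*exp(3*t)/2 + 4*t*exp(3*t)]
  [-t^2*exp(3*t)/2 - 2*t*exp(3*t), -t^2*exp(3*t)/2 - 3*t*exp(3*t), -t^2*exp(3*t)/2 - 3*t*exp(3*t) + exp(3*t)]

Strategy: write A = P · J · P⁻¹ where J is a Jordan canonical form, so e^{tA} = P · e^{tJ} · P⁻¹, and e^{tJ} can be computed block-by-block.

A has Jordan form
J =
  [3, 1, 0]
  [0, 3, 1]
  [0, 0, 3]
(up to reordering of blocks).

Per-block formulas:
  For a 3×3 Jordan block J_3(3): exp(t · J_3(3)) = e^(3t)·(I + t·N + (t^2/2)·N^2), where N is the 3×3 nilpotent shift.

After assembling e^{tJ} and conjugating by P, we get:

e^{tA} =
  [-t*exp(3*t) + exp(3*t), -t*exp(3*t), -t*exp(3*t)]
  [t^2*exp(3*t)/2 + 3*t*exp(3*t), t^2*exp(3*t)/2 + 4*t*exp(3*t) + exp(3*t), t^2*exp(3*t)/2 + 4*t*exp(3*t)]
  [-t^2*exp(3*t)/2 - 2*t*exp(3*t), -t^2*exp(3*t)/2 - 3*t*exp(3*t), -t^2*exp(3*t)/2 - 3*t*exp(3*t) + exp(3*t)]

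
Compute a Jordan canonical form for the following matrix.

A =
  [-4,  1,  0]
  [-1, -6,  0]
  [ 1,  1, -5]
J_2(-5) ⊕ J_1(-5)

The characteristic polynomial is
  det(x·I − A) = x^3 + 15*x^2 + 75*x + 125 = (x + 5)^3

Eigenvalues and multiplicities (the geometric multiplicity of λ is n − rank(A − λI), which equals the number of Jordan blocks for λ):
  λ = -5: algebraic multiplicity = 3, geometric multiplicity = 2

Determining the block sizes for each eigenvalue:
  λ = -5: 2 blocks summing to 3 forces exactly one block of size 2 and the rest size 1 → block sizes [2, 1]

Assembling the blocks gives a Jordan form
J =
  [-5,  1,  0]
  [ 0, -5,  0]
  [ 0,  0, -5]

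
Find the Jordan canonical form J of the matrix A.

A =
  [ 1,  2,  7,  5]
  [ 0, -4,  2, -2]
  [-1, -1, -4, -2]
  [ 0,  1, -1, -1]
J_3(-2) ⊕ J_1(-2)

The characteristic polynomial is
  det(x·I − A) = x^4 + 8*x^3 + 24*x^2 + 32*x + 16 = (x + 2)^4

Eigenvalues and multiplicities (the geometric multiplicity of λ is n − rank(A − λI), which equals the number of Jordan blocks for λ):
  λ = -2: algebraic multiplicity = 4, geometric multiplicity = 2

Determining the block sizes for each eigenvalue:
  λ = -2: with am = 4 and gm = 2, the partition is not yet determined (e.g. several partitions of 4 into 2 parts exist). Let N = A − (-2)·I. Computing rank(N^1) = 2, rank(N^2) = 1, rank(N^3) = 0; the number of blocks of size ≥ j is rank(N^{j−1}) − rank(N^j), giving [2, 1, 1]. So we have 1 block(s) of size 3, 1 block(s) of size 1 → block sizes [3, 1]

Assembling the blocks gives a Jordan form
J =
  [-2,  1,  0,  0]
  [ 0, -2,  1,  0]
  [ 0,  0, -2,  0]
  [ 0,  0,  0, -2]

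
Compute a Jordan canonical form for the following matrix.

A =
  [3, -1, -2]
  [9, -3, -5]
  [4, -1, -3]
J_3(-1)

The characteristic polynomial is
  det(x·I − A) = x^3 + 3*x^2 + 3*x + 1 = (x + 1)^3

Eigenvalues and multiplicities (the geometric multiplicity of λ is n − rank(A − λI), which equals the number of Jordan blocks for λ):
  λ = -1: algebraic multiplicity = 3, geometric multiplicity = 1

Determining the block sizes for each eigenvalue:
  λ = -1: one block (gm = 1), so the single block has size am = 3 → block sizes [3]

Assembling the blocks gives a Jordan form
J =
  [-1,  1,  0]
  [ 0, -1,  1]
  [ 0,  0, -1]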